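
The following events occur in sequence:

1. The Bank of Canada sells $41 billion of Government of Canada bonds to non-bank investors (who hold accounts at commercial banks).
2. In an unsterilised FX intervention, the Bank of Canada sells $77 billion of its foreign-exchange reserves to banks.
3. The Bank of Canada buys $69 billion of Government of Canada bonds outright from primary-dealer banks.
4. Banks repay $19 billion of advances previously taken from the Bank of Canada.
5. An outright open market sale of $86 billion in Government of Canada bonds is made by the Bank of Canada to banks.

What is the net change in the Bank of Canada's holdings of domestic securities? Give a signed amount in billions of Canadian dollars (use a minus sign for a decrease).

Asset sale (to non-banks) $41 billion: securities removed from the Bank of Canada's portfolio → −$41B.
FX sale $77 billion: the Bank of Canada's securities portfolio is untouched → 0.
OMO purchase (from banks) $69 billion: securities added to the Bank of Canada's portfolio → +$69B.
Discount-window repayment $19 billion: the Bank of Canada's securities portfolio is untouched → 0.
OMO sale (to banks) $86 billion: securities removed from the Bank of Canada's portfolio → −$86B.
Net: −41 + 0 + 69 + 0 − 86 = -$58 billion.

-$58 billion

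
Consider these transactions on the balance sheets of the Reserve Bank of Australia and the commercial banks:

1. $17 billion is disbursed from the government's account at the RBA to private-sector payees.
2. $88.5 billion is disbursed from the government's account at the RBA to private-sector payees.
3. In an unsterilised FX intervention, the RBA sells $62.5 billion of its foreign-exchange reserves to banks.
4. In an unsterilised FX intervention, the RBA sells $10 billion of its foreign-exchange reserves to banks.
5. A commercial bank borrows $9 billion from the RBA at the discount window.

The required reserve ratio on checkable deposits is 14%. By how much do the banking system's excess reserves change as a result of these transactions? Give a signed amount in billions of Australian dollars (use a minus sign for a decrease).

Government spending $17 billion: reserves +$17B, deposits +$17B.
Government spending $88.5 billion: reserves +$88.5B, deposits +$88.5B.
FX sale $62.5 billion: reserves −$62.5B, deposits 0.
FX sale $10 billion: reserves −$10B, deposits 0.
Discount-window loan $9 billion: reserves +$9B, deposits 0.
Totals: Δreserves = +$42B, Δdeposits = +$105.5B.
Δrequired reserves = 14% × +$105.5B = +$14.77B.
Δexcess reserves = Δreserves − Δrequired = +$42B − (+$14.77B) = +$27.23 billion.

+$27.23 billion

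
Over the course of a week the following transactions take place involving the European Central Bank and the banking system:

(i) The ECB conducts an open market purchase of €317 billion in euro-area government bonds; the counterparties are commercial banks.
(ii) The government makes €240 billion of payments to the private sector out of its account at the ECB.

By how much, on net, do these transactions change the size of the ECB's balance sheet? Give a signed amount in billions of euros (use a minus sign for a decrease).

OMO purchase (from banks) €317 billion: an ECB asset is acquired → +€317B.
Government spending €240 billion: only the composition of liabilities changes → 0.
Net: 317 + 0 = +€317 billion.

+€317 billion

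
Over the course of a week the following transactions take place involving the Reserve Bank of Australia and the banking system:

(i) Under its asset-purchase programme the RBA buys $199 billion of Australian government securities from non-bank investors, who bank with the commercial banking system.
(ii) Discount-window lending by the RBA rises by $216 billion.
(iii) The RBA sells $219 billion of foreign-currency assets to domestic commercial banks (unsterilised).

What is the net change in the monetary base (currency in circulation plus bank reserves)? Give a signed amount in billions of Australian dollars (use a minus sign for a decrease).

+$196 billion

Asset purchase (from non-banks) $199 billion: RBA balance sheet expands → +$199B.
Discount-window loan $216 billion: RBA balance sheet expands → +$216B.
FX sale $219 billion: RBA balance sheet contracts → −$219B.
Net: 199 + 216 − 219 = +$196 billion.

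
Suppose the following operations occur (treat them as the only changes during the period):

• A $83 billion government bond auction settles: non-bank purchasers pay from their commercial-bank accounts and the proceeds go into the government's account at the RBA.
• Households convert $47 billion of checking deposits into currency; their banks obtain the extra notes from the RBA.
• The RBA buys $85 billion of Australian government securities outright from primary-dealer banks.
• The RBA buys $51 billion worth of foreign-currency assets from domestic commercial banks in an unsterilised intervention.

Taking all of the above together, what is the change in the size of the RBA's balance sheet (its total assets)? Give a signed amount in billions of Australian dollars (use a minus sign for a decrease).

+$136 billion

RBA balance sheet:
  Assets:      Securities +$85B, Foreign assets +$51B
  Liabilities: Bank reserves +$6B, Currency in circulation +$47B, Government deposits +$83B
Commercial banking system:
  Assets:      Reserves at CB +$6B, Securities −$85B, Foreign assets −$51B
  Liabilities: Checkable deposits −$130B
Change in total RBA assets = +$136 billion.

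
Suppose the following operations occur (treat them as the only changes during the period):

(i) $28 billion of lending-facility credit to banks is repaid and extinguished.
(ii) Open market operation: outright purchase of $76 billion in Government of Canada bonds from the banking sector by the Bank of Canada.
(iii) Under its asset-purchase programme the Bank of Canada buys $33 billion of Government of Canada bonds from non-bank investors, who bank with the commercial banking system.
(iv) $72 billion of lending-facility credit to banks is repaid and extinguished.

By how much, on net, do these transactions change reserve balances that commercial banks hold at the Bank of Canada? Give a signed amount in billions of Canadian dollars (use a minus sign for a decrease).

+$9 billion

Discount-window repayment $28 billion: repayment is debited from reserves → −$28B.
OMO purchase (from banks) $76 billion: the Bank of Canada pays by crediting reserve accounts → +$76B.
Asset purchase (from non-banks) $33 billion: the Bank of Canada pays by crediting reserve accounts → +$33B.
Discount-window repayment $72 billion: repayment is debited from reserves → −$72B.
Net: −28 + 76 + 33 − 72 = +$9 billion.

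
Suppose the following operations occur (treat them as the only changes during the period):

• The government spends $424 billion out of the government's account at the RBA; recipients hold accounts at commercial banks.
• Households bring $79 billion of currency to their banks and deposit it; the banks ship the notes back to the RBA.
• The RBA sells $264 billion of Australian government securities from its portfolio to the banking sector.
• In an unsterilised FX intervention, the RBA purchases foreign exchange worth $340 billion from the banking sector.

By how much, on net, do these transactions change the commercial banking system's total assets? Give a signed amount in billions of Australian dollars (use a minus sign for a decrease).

RBA balance sheet:
  Assets:      Securities −$264B, Foreign assets +$340B
  Liabilities: Bank reserves +$579B, Currency in circulation −$79B, Government deposits −$424B
Commercial banking system:
  Assets:      Reserves at CB +$579B, Securities +$264B, Foreign assets −$340B
  Liabilities: Checkable deposits +$503B
Change in total bank assets = +$503 billion.

+$503 billion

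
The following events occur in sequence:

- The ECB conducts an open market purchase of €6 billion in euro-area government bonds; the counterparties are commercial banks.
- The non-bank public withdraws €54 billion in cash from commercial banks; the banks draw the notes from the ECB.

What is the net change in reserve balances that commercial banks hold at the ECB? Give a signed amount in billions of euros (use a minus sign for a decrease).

OMO purchase (from banks) €6 billion: the ECB pays by crediting reserve accounts → +€6B.
Currency withdrawal €54 billion: banks swap reserves for currency → −€54B.
Net: 6 − 54 = -€48 billion.

-€48 billion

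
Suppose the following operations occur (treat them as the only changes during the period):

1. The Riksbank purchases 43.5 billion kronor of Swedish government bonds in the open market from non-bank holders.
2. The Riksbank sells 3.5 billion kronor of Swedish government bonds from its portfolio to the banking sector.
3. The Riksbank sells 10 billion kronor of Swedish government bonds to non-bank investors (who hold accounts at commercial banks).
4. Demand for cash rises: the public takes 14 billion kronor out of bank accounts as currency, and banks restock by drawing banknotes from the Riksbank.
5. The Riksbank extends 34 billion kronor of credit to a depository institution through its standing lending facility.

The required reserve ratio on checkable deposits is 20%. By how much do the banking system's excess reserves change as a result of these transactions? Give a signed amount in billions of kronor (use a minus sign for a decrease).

Asset purchase (from non-banks) 43.5 billion kronor: reserves +43.5B, deposits +43.5B.
OMO sale (to banks) 3.5 billion kronor: reserves −3.5B, deposits 0.
Asset sale (to non-banks) 10 billion kronor: reserves −10B, deposits −10B.
Currency withdrawal 14 billion kronor: reserves −14B, deposits −14B.
Discount-window loan 34 billion kronor: reserves +34B, deposits 0.
Totals: Δreserves = +50B, Δdeposits = +19.5B.
Δrequired reserves = 20% × +19.5B = +3.9B.
Δexcess reserves = Δreserves − Δrequired = +50B − (+3.9B) = +46.1 billion.

+46.1 billion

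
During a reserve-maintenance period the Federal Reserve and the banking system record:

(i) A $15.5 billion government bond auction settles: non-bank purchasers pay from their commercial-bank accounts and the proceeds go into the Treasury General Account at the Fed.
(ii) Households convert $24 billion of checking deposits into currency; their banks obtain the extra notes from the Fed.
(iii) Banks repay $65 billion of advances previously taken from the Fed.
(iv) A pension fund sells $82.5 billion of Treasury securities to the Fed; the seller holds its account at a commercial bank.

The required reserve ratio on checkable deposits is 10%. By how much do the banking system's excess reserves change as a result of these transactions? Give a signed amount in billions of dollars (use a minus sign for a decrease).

Government account inflow $15.5 billion: reserves −$15.5B, deposits −$15.5B.
Currency withdrawal $24 billion: reserves −$24B, deposits −$24B.
Discount-window repayment $65 billion: reserves −$65B, deposits 0.
Asset purchase (from non-banks) $82.5 billion: reserves +$82.5B, deposits +$82.5B.
Totals: Δreserves = −$22B, Δdeposits = +$43B.
Δrequired reserves = 10% × +$43B = +$4.3B.
Δexcess reserves = Δreserves − Δrequired = −$22B − (+$4.3B) = -$26.3 billion.

-$26.3 billion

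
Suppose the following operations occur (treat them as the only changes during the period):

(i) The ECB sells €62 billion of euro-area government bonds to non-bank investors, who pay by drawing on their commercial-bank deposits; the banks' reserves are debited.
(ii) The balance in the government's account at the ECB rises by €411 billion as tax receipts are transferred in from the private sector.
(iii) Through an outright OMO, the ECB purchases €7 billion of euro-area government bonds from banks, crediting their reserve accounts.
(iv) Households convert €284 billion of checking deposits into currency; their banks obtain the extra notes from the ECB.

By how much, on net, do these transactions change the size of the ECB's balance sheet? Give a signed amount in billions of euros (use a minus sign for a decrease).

-€55 billion

Asset sale (to non-banks) €62 billion: an ECB asset is shed → −€62B.
Government account inflow €411 billion: only the composition of liabilities changes → 0.
OMO purchase (from banks) €7 billion: an ECB asset is acquired → +€7B.
Currency withdrawal €284 billion: only the composition of liabilities changes → 0.
Net: −62 + 0 + 7 + 0 = -€55 billion.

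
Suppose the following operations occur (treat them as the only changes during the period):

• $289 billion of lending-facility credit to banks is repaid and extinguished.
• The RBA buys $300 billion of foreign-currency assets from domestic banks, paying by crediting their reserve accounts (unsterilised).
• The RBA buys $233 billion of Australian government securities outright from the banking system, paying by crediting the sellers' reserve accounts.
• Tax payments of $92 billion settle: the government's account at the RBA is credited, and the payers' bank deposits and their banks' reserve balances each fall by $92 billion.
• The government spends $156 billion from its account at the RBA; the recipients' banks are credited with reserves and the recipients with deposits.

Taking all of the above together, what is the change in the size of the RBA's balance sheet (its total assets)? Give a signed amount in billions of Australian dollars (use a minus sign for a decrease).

RBA balance sheet:
  Assets:      Securities +$233B, Loans to banks −$289B, Foreign assets +$300B
  Liabilities: Bank reserves +$308B, Government deposits −$64B
Commercial banking system:
  Assets:      Reserves at CB +$308B, Securities −$233B, Foreign assets −$300B
  Liabilities: Checkable deposits +$64B, Borrowings from CB −$289B
Change in total RBA assets = +$244 billion.

+$244 billion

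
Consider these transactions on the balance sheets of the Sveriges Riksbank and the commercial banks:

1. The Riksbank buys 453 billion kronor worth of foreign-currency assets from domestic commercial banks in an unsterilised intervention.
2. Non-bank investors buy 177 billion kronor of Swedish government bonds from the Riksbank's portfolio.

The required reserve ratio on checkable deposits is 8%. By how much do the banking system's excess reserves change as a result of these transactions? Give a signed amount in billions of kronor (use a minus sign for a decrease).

+290.16 billion

FX purchase 453 billion kronor: reserves +453B, deposits 0.
Asset sale (to non-banks) 177 billion kronor: reserves −177B, deposits −177B.
Totals: Δreserves = +276B, Δdeposits = −177B.
Δrequired reserves = 8% × −177B = −14.16B.
Δexcess reserves = Δreserves − Δrequired = +276B − (−14.16B) = +290.16 billion.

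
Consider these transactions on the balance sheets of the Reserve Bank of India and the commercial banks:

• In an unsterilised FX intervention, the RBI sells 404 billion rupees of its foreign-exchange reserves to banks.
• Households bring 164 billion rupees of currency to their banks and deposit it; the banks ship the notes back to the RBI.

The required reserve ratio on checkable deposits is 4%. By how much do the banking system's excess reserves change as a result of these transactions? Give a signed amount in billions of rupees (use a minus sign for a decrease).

FX sale 404 billion rupees: reserves −404B, deposits 0.
Currency deposit 164 billion rupees: reserves +164B, deposits +164B.
Totals: Δreserves = −240B, Δdeposits = +164B.
Δrequired reserves = 4% × +164B = +6.56B.
Δexcess reserves = Δreserves − Δrequired = −240B − (+6.56B) = -246.56 billion.

-246.56 billion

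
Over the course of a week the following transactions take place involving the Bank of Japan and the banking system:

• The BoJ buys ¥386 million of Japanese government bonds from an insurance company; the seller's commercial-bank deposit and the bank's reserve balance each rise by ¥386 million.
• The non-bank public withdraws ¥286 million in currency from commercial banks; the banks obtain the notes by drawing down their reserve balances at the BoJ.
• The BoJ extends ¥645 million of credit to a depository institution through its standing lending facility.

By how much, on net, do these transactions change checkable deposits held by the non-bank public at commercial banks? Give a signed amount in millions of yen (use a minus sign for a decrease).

+¥100 million

BoJ balance sheet:
  Assets:      Securities +¥386M, Loans to banks +¥645M
  Liabilities: Bank reserves +¥745M, Currency in circulation +¥286M
Commercial banking system:
  Assets:      Reserves at CB +¥745M
  Liabilities: Checkable deposits +¥100M, Borrowings from CB +¥645M
So the change in checkable deposits held by the non-bank public at commercial banks is +¥100 million.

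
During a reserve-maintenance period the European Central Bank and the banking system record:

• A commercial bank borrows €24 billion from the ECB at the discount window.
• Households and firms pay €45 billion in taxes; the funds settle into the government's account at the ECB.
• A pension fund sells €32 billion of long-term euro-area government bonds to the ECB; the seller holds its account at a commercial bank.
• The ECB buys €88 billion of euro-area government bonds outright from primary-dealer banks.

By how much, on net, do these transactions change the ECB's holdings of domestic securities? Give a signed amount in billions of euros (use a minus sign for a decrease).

+€120 billion

ECB balance sheet:
  Assets:      Securities +€120B, Loans to banks +€24B
  Liabilities: Bank reserves +€99B, Government deposits +€45B
Commercial banking system:
  Assets:      Reserves at CB +€99B, Securities −€88B
  Liabilities: Checkable deposits −€13B, Borrowings from CB +€24B
So the change in the ECB's holdings of domestic securities is +€120 billion.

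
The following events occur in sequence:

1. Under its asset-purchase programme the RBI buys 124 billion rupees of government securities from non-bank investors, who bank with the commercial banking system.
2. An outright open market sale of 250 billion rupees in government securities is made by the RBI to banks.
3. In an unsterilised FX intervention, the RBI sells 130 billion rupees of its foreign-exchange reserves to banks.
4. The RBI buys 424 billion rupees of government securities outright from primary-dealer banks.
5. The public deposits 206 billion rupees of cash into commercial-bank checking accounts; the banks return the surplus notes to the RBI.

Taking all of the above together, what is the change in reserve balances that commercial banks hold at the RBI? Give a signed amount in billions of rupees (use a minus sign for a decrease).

+374 billion

RBI balance sheet:
  Assets:      Securities +298B, Foreign assets −130B
  Liabilities: Bank reserves +374B, Currency in circulation −206B
Commercial banking system:
  Assets:      Reserves at CB +374B, Securities −174B, Foreign assets +130B
  Liabilities: Checkable deposits +330B
So the change in reserve balances that commercial banks hold at the RBI is +374 billion.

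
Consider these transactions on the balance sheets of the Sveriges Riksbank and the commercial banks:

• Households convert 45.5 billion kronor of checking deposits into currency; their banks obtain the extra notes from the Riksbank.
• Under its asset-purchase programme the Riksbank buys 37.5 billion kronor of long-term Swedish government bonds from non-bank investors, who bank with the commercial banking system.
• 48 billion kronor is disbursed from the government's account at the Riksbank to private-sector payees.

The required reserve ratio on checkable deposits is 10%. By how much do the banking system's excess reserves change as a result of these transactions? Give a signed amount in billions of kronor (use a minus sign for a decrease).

Currency withdrawal 45.5 billion kronor: reserves −45.5B, deposits −45.5B.
Asset purchase (from non-banks) 37.5 billion kronor: reserves +37.5B, deposits +37.5B.
Government spending 48 billion kronor: reserves +48B, deposits +48B.
Totals: Δreserves = +40B, Δdeposits = +40B.
Δrequired reserves = 10% × +40B = +4B.
Δexcess reserves = Δreserves − Δrequired = +40B − (+4B) = +36 billion.

+36 billion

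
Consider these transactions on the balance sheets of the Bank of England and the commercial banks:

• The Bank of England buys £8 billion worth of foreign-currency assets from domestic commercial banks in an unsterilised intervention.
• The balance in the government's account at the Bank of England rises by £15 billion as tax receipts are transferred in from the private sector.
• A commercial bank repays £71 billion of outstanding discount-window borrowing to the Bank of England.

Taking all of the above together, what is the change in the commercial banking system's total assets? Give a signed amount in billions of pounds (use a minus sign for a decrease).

-£86 billion

Bank of England balance sheet:
  Assets:      Loans to banks −£71B, Foreign assets +£8B
  Liabilities: Bank reserves −£78B, Government deposits +£15B
Commercial banking system:
  Assets:      Reserves at CB −£78B, Foreign assets −£8B
  Liabilities: Checkable deposits −£15B, Borrowings from CB −£71B
Change in total bank assets = -£86 billion.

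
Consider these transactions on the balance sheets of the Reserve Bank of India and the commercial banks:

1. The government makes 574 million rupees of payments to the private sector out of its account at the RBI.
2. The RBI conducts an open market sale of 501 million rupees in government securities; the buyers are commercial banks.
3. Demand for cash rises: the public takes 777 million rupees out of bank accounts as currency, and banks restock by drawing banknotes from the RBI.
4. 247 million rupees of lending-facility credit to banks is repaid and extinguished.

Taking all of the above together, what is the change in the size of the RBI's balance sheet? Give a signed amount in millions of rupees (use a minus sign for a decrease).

-748 million

RBI balance sheet:
  Assets:      Securities −501M, Loans to banks −247M
  Liabilities: Bank reserves −951M, Currency in circulation +777M, Government deposits −574M
Change in total RBI assets = -748 million.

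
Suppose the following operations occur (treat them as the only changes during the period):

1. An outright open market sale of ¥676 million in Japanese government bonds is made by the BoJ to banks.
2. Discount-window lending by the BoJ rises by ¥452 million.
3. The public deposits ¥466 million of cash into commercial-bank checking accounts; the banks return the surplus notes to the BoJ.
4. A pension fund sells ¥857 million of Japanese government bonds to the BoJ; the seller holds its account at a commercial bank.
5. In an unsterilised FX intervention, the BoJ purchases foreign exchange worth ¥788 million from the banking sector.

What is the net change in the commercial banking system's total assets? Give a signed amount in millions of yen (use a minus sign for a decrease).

BoJ balance sheet:
  Assets:      Securities +¥181M, Loans to banks +¥452M, Foreign assets +¥788M
  Liabilities: Bank reserves +¥1887M, Currency in circulation −¥466M
Commercial banking system:
  Assets:      Reserves at CB +¥1887M, Securities +¥676M, Foreign assets −¥788M
  Liabilities: Checkable deposits +¥1323M, Borrowings from CB +¥452M
Change in total bank assets = +¥1775 million.

+¥1775 million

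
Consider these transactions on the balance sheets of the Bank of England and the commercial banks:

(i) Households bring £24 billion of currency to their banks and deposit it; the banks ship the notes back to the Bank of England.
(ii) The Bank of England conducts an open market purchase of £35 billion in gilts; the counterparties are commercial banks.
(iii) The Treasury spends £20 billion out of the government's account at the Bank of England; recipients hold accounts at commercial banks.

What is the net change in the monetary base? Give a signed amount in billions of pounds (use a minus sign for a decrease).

+£55 billion

Currency deposit £24 billion: just a shift between currency and reserves — both are base money → 0.
OMO purchase (from banks) £35 billion: Bank of England balance sheet expands → +£35B.
Government spending £20 billion: a non-base liability converts back to reserves → +£20B.
Net: 0 + 35 + 20 = +£55 billion.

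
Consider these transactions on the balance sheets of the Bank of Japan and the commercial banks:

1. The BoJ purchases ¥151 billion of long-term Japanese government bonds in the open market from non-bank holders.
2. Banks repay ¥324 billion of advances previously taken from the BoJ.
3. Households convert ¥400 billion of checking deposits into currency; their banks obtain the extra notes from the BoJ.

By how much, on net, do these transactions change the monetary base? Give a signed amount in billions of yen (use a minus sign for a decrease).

BoJ balance sheet:
  Assets:      Securities +¥151B, Loans to banks −¥324B
  Liabilities: Bank reserves −¥573B, Currency in circulation +¥400B
Monetary base = currency + reserves: +¥400B + (−¥573B) = -¥173 billion.

-¥173 billion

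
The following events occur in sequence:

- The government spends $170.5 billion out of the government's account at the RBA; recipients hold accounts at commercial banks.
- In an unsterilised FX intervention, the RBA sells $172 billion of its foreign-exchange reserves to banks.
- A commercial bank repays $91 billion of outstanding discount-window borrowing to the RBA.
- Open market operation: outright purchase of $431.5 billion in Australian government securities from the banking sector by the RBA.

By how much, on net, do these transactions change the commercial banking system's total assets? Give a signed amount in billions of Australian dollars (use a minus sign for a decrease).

RBA balance sheet:
  Assets:      Securities +$431.5B, Loans to banks −$91B, Foreign assets −$172B
  Liabilities: Bank reserves +$339B, Government deposits −$170.5B
Commercial banking system:
  Assets:      Reserves at CB +$339B, Securities −$431.5B, Foreign assets +$172B
  Liabilities: Checkable deposits +$170.5B, Borrowings from CB −$91B
Change in total bank assets = +$79.5 billion.

+$79.5 billion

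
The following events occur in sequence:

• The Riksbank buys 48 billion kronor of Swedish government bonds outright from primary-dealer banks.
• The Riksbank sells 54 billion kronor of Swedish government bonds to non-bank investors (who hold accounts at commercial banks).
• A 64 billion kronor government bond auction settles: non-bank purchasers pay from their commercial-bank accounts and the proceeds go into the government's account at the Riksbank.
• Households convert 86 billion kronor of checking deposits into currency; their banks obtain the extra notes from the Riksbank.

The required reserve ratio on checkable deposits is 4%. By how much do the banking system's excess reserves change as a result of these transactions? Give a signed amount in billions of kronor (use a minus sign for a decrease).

OMO purchase (from banks) 48 billion kronor: reserves +48B, deposits 0.
Asset sale (to non-banks) 54 billion kronor: reserves −54B, deposits −54B.
Government account inflow 64 billion kronor: reserves −64B, deposits −64B.
Currency withdrawal 86 billion kronor: reserves −86B, deposits −86B.
Totals: Δreserves = −156B, Δdeposits = −204B.
Δrequired reserves = 4% × −204B = −8.16B.
Δexcess reserves = Δreserves − Δrequired = −156B − (−8.16B) = -147.84 billion.

-147.84 billion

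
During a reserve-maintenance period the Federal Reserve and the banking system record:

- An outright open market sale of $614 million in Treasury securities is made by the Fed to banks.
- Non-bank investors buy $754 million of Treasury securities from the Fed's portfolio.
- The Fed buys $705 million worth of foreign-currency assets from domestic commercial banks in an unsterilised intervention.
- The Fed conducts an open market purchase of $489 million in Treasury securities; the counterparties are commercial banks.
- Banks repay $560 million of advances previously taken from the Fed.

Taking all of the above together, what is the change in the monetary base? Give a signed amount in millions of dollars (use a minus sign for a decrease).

Fed balance sheet:
  Assets:      Securities −$879M, Loans to banks −$560M, Foreign assets +$705M
  Liabilities: Bank reserves −$734M
Monetary base = currency + reserves: 0 + (−$734M) = -$734 million.

-$734 million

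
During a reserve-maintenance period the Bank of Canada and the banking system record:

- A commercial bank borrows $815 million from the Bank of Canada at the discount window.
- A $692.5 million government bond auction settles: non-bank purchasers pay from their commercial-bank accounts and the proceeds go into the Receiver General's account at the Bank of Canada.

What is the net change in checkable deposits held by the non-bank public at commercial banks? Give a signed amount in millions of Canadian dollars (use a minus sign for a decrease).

Discount-window loan $815 million: the counterparty is a bank, so public deposits are unchanged → 0.
Government account inflow $692.5 million: non-bank counterparties' bank balances fall → −$692.5M.
Net: 0 − 692.5 = -$692.5 million.

-$692.5 million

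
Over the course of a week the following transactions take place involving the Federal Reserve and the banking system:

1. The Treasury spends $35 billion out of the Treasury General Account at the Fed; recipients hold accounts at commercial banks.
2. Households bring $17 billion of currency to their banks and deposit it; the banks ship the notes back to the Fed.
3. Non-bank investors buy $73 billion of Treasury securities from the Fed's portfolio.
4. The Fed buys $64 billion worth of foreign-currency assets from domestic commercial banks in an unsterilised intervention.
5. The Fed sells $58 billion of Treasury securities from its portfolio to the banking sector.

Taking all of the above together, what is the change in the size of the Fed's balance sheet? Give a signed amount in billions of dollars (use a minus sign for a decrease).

Fed balance sheet:
  Assets:      Securities −$131B, Foreign assets +$64B
  Liabilities: Bank reserves −$15B, Currency in circulation −$17B, Government deposits −$35B
Commercial banking system:
  Assets:      Reserves at CB −$15B, Securities +$58B, Foreign assets −$64B
  Liabilities: Checkable deposits −$21B
Change in total Fed assets = -$67 billion.

-$67 billion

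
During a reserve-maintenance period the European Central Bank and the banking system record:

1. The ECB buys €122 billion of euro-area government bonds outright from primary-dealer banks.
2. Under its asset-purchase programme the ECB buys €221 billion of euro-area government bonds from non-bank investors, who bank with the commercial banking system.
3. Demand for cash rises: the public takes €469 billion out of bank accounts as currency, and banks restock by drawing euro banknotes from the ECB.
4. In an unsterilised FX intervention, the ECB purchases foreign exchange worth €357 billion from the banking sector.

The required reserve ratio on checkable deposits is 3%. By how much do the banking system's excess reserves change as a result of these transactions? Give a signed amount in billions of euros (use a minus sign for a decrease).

OMO purchase (from banks) €122 billion: reserves +€122B, deposits 0.
Asset purchase (from non-banks) €221 billion: reserves +€221B, deposits +€221B.
Currency withdrawal €469 billion: reserves −€469B, deposits −€469B.
FX purchase €357 billion: reserves +€357B, deposits 0.
Totals: Δreserves = +€231B, Δdeposits = −€248B.
Δrequired reserves = 3% × −€248B = −€7.44B.
Δexcess reserves = Δreserves − Δrequired = +€231B − (−€7.44B) = +€238.44 billion.

+€238.44 billion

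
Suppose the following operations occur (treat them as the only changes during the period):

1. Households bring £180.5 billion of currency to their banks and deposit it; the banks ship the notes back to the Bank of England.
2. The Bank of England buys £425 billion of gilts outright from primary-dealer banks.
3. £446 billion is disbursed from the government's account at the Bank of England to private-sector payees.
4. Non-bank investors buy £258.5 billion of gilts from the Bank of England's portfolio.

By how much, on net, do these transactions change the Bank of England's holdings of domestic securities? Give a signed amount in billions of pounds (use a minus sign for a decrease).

+£166.5 billion

Bank of England balance sheet:
  Assets:      Securities +£166.5B
  Liabilities: Bank reserves +£793B, Currency in circulation −£180.5B, Government deposits −£446B
Commercial banking system:
  Assets:      Reserves at CB +£793B, Securities −£425B
  Liabilities: Checkable deposits +£368B
So the change in the Bank of England's holdings of domestic securities is +£166.5 billion.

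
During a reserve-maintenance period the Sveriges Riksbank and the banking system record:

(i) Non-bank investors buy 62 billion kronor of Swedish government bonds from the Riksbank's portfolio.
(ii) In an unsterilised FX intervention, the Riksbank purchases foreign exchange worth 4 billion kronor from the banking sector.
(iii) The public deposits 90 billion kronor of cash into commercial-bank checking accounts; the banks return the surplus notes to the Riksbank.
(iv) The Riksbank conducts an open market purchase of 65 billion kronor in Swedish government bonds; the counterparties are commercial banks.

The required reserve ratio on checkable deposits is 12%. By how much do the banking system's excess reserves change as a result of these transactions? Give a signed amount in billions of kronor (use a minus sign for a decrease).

+93.64 billion

Asset sale (to non-banks) 62 billion kronor: reserves −62B, deposits −62B.
FX purchase 4 billion kronor: reserves +4B, deposits 0.
Currency deposit 90 billion kronor: reserves +90B, deposits +90B.
OMO purchase (from banks) 65 billion kronor: reserves +65B, deposits 0.
Totals: Δreserves = +97B, Δdeposits = +28B.
Δrequired reserves = 12% × +28B = +3.36B.
Δexcess reserves = Δreserves − Δrequired = +97B − (+3.36B) = +93.64 billion.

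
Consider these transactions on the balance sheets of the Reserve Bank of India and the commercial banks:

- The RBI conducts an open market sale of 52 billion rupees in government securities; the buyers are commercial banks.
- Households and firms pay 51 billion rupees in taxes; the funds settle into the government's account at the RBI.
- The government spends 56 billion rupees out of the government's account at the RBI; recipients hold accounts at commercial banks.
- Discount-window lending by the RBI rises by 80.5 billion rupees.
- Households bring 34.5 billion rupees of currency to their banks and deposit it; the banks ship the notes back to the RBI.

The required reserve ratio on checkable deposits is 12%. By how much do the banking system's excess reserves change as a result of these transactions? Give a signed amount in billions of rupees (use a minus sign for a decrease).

OMO sale (to banks) 52 billion rupees: reserves −52B, deposits 0.
Government account inflow 51 billion rupees: reserves −51B, deposits −51B.
Government spending 56 billion rupees: reserves +56B, deposits +56B.
Discount-window loan 80.5 billion rupees: reserves +80.5B, deposits 0.
Currency deposit 34.5 billion rupees: reserves +34.5B, deposits +34.5B.
Totals: Δreserves = +68B, Δdeposits = +39.5B.
Δrequired reserves = 12% × +39.5B = +4.74B.
Δexcess reserves = Δreserves − Δrequired = +68B − (+4.74B) = +63.26 billion.

+63.26 billion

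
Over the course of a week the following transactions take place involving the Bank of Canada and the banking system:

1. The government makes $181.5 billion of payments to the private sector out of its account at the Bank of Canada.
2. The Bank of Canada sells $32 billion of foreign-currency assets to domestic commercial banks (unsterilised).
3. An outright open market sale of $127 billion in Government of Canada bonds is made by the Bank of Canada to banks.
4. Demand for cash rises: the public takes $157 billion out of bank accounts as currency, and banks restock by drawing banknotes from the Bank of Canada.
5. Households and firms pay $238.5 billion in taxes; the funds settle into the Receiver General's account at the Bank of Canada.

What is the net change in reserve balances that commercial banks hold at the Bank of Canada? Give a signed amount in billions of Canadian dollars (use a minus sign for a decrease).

-$373 billion

Government spending $181.5 billion: government payments flow into bank reserve accounts → +$181.5B.
FX sale $32 billion: the buying banks pay out of their reserve balances → −$32B.
OMO sale (to banks) $127 billion: the buying banks pay out of their reserve balances → −$127B.
Currency withdrawal $157 billion: banks swap reserves for currency → −$157B.
Government account inflow $238.5 billion: funds move from bank reserves into the government account → −$238.5B.
Net: 181.5 − 32 − 127 − 157 − 238.5 = -$373 billion.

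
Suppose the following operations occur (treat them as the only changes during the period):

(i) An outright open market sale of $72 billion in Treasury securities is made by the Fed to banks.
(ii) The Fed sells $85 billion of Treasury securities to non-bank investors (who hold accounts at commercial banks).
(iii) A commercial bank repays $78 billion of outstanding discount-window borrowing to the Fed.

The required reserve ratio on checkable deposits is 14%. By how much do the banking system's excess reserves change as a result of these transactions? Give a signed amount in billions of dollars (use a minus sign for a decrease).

-$223.1 billion

OMO sale (to banks) $72 billion: reserves −$72B, deposits 0.
Asset sale (to non-banks) $85 billion: reserves −$85B, deposits −$85B.
Discount-window repayment $78 billion: reserves −$78B, deposits 0.
Totals: Δreserves = −$235B, Δdeposits = −$85B.
Δrequired reserves = 14% × −$85B = −$11.9B.
Δexcess reserves = Δreserves − Δrequired = −$235B − (−$11.9B) = -$223.1 billion.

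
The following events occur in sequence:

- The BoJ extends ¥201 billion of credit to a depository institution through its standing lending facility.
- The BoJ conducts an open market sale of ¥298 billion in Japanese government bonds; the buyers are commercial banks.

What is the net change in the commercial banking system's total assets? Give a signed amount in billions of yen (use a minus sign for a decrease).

+¥201 billion

Discount-window loan ¥201 billion: bank balance sheets expand → +¥201B.
OMO sale (to banks) ¥298 billion: just an asset swap on bank balance sheets → 0.
Net: 201 + 0 = +¥201 billion.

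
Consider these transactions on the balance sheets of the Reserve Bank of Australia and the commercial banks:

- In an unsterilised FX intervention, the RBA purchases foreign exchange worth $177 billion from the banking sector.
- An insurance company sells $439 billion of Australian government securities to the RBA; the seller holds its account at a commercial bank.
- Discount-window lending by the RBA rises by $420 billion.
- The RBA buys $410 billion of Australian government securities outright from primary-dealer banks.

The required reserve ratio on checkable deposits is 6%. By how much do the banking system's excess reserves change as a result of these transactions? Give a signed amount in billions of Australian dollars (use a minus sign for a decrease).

+$1419.66 billion

FX purchase $177 billion: reserves +$177B, deposits 0.
Asset purchase (from non-banks) $439 billion: reserves +$439B, deposits +$439B.
Discount-window loan $420 billion: reserves +$420B, deposits 0.
OMO purchase (from banks) $410 billion: reserves +$410B, deposits 0.
Totals: Δreserves = +$1446B, Δdeposits = +$439B.
Δrequired reserves = 6% × +$439B = +$26.34B.
Δexcess reserves = Δreserves − Δrequired = +$1446B − (+$26.34B) = +$1419.66 billion.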